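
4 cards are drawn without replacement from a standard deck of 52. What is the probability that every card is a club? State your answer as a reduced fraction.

There are C(52,4) = 270725 possible 4-card hands.
Hands that are all clubs: C(13,4) = 715.
Probability = 715/270725 = 11/4165.

11/4165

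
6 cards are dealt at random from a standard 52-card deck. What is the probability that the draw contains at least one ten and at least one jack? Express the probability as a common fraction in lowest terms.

There are C(52,6) = 20358520 possible draws.
By inclusion-exclusion on the complements, draws missing all tens or all jacks: C(48,6) + C(48,6) − C(44,6) = 12271512 + 12271512 − 7059052 = 17483972.
So draws with at least one of each: 20358520 − 17483972 = 2874548, probability 2874548/20358520 = 718637/5089630.

718637/5089630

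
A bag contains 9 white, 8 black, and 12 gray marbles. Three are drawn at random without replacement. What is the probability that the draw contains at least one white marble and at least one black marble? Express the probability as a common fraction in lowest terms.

78/203

There are C(29,3) = 3654 possible draws.
By inclusion-exclusion on the complements, draws missing all white or all black: C(20,3) + C(21,3) − C(12,3) = 1140 + 1330 − 220 = 2250.
So draws with at least one of each: 3654 − 2250 = 1404, probability 1404/3654 = 78/203.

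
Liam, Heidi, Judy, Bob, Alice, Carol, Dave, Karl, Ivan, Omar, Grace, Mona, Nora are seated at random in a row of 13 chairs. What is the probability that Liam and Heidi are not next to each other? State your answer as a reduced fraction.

There are 13! = 6227020800 arrangements.
Arrangements with Liam and Heidi adjacent: 2·12! = 958003200.
So not adjacent: 6227020800 − 958003200 = 5269017600, probability 5269017600/6227020800 = 11/13.

11/13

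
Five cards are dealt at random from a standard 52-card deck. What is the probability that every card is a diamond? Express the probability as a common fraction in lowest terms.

33/66640

There are C(52,5) = 2598960 possible 5-card hands.
Hands that are all diamonds: C(13,5) = 1287.
Probability = 1287/2598960 = 33/66640.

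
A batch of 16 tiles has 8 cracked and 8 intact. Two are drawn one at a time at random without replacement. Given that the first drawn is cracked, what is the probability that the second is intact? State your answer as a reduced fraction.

8/15

After removing one cracked, 15 remain: 7 cracked and 8 intact.
So the probability the next is intact is 8/15.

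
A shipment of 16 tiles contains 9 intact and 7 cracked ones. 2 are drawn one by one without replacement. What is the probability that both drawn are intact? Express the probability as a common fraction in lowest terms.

Multiply the conditional probabilities at each draw: 9/16 · 8/15 = 72/240 = 3/10.

3/10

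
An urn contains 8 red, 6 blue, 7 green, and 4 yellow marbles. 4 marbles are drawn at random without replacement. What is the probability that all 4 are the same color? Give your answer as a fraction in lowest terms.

There are C(25,4) = 12650 ways to draw 4 marbles.
All same color: C(8,4) + C(6,4) + C(7,4) + C(4,4) = 70 + 15 + 35 + 1 = 121.
Probability = 121/12650 = 11/1150.

11/1150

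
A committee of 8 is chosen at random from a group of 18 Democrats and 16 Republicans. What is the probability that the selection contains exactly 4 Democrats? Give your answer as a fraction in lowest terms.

9100/29667

The sample space is all 8-subsets of the 34: C(34,8) = 18156204.
Selections with exactly 4 Democrats: choose 4 of the 18 Democrats and 4 of the 16 Republicans, C(18,4)·C(16,4) = 3060·1820 = 5569200.
Probability = 5569200/18156204 = 9100/29667.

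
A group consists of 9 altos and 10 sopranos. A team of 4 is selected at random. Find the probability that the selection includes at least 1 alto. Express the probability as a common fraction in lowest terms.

611/646

Total selections: C(19,4) = 3876.
Favorable selections (at least 1 alto): C(9,1)·C(10,3) + C(9,2)·C(10,2) + C(9,3)·C(10,1) + C(9,4)·C(10,0) = 1080 + 1620 + 840 + 126 = 3666.
Probability = 3666/3876 = 611/646.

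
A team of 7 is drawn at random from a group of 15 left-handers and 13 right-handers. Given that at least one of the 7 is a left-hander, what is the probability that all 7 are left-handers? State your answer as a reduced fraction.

15/2756

Work in counts. Selections with at least one left-hander: C(28,7) − C(13,7) = 1184040 − 1716 = 1182324.
Of those, selections where all 7 are left-handers: C(15,7) = 6435.
Conditional probability = 6435/1182324 = 15/2756.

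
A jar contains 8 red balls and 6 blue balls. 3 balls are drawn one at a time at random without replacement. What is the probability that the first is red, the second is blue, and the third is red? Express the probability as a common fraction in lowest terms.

2/13

Multiply the conditional probabilities at each draw: 8/14 · 6/13 · 7/12 = 336/2184 = 2/13.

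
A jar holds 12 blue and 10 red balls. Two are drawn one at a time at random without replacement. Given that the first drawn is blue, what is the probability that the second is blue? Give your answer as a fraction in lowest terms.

After removing one blue, 21 remain: 11 blue and 10 red.
So the probability the next is blue is 11/21.

11/21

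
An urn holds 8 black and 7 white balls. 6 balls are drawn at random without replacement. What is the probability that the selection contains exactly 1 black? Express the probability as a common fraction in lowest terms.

24/715

There are C(15,6) = 5005 ways to choose 6 from 15.
Selections with exactly 1 black: choose 1 of the 8 black and 5 of the 7 white, C(8,1)·C(7,5) = 8·21 = 168.
Probability = 168/5005 = 24/715.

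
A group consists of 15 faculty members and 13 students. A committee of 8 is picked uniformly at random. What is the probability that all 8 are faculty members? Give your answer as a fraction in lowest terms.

There are C(28,8) = 3108105 possible selections.
Selections with all faculty members: C(15,8) = 6435.
Probability = 6435/3108105 = 1/483.

1/483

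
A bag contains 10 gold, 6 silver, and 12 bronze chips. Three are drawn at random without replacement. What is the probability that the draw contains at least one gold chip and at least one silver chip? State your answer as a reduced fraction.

95/273

There are C(28,3) = 3276 possible draws.
By inclusion-exclusion on the complements, draws missing all gold or all silver: C(18,3) + C(22,3) − C(12,3) = 816 + 1540 − 220 = 2136.
So draws with at least one of each: 3276 − 2136 = 1140, probability 1140/3276 = 95/273.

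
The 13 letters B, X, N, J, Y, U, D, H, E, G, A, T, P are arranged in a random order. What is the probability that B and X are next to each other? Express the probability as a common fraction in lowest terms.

2/13

There are 13! = 6227020800 arrangements.
Treat B and X as a block: 12! arrangements of the blocks × 2 orders within the block = 2·479001600 = 958003200.
Probability = 958003200/6227020800 = 2/13.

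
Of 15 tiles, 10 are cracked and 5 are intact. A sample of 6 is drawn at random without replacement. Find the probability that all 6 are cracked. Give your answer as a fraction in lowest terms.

There are C(15,6) = 5005 possible selections.
Selections with all cracked: C(10,6) = 210.
Probability = 210/5005 = 6/143.

6/143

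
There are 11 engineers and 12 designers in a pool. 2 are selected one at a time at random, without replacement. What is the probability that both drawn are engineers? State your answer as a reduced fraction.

Multiply the conditional probabilities at each draw: 11/23 · 10/22 = 110/506 = 5/23.

5/23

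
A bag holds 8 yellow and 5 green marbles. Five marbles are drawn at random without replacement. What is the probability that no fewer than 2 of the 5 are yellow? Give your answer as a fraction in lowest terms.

1246/1287

Total selections: C(13,5) = 1287.
Count the complement (fewer than 2 yellow): C(8,0)·C(5,5) + C(8,1)·C(5,4) = 1 + 40 = 41.
Probability = 1 − 41/1287 = 1246/1287.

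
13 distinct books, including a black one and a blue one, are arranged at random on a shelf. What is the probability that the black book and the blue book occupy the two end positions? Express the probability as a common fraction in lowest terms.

1/78

There are 13! = 6227020800 arrangements.
Place the black book and the blue book at the ends in 2 ways, arrange the remaining 11 in 11! = 39916800 ways: 2·39916800 = 79833600.
Probability = 79833600/6227020800 = 1/78.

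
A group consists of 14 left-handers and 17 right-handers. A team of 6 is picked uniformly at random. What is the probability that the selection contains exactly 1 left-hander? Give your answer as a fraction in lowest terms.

The sample space is all 6-subsets of the 31: C(31,6) = 736281.
Selections with exactly 1 left-hander: choose 1 of the 14 left-handers and 5 of the 17 right-handers, C(14,1)·C(17,5) = 14·6188 = 86632.
Probability = 86632/736281 = 952/8091.

952/8091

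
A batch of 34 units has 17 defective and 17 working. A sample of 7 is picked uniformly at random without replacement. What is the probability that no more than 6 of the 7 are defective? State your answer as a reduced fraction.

3583/3596

Total selections: C(34,7) = 5379616.
Favorable selections (no more than 6 defective): C(17,0)·C(17,7) + C(17,1)·C(17,6) + C(17,2)·C(17,5) + C(17,3)·C(17,4) + C(17,4)·C(17,3) + C(17,5)·C(17,2) + C(17,6)·C(17,1) = 19448 + 210392 + 841568 + 1618400 + 1618400 + 841568 + 210392 = 5360168.
Probability = 5360168/5379616 = 3583/3596.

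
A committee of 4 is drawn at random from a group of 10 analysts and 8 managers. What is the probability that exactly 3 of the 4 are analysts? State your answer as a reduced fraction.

There are C(18,4) = 3060 ways to choose 4 from 18.
Selections with exactly 3 analysts: choose 3 of the 10 analysts and 1 of the 8 managers, C(10,3)·C(8,1) = 120·8 = 960.
Probability = 960/3060 = 16/51.

16/51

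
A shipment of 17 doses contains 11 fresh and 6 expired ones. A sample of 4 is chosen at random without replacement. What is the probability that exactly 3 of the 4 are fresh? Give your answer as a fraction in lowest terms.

99/238

Total number of selections: C(17,4) = 2380.
Selections with exactly 3 fresh: choose 3 of the 11 fresh and 1 of the 6 expired, C(11,3)·C(6,1) = 165·6 = 990.
Probability = 990/2380 = 99/238.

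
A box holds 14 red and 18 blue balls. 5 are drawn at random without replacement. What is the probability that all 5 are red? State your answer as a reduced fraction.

There are C(32,5) = 201376 possible selections.
Selections with all red: C(14,5) = 2002.
Probability = 2002/201376 = 143/14384.

143/14384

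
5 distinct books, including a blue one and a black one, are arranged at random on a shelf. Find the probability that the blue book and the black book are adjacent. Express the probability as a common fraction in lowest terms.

There are 5! = 120 arrangements.
Treat the blue book and the black book as a block: 4! arrangements of the blocks × 2 orders within the block = 2·24 = 48.
Probability = 48/120 = 2/5.

2/5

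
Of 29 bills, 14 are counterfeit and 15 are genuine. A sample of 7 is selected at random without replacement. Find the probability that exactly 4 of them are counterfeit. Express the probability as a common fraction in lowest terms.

7007/24012

Total number of selections: C(29,7) = 1560780.
Selections with exactly 4 counterfeit: choose 4 of the 14 counterfeit and 3 of the 15 genuine, C(14,4)·C(15,3) = 1001·455 = 455455.
Probability = 455455/1560780 = 7007/24012.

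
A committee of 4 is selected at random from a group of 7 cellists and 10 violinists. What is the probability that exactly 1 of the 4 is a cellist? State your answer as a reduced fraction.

The sample space is all 4-subsets of the 17: C(17,4) = 2380.
Selections with exactly 1 cellist: choose 1 of the 7 cellists and 3 of the 10 violinists, C(7,1)·C(10,3) = 7·120 = 840.
Probability = 840/2380 = 6/17.

6/17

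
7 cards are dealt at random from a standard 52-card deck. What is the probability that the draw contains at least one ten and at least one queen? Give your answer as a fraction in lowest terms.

3105873/16723070

There are C(52,7) = 133784560 possible draws.
By inclusion-exclusion on the complements, draws missing all tens or all queens: C(48,7) + C(48,7) − C(44,7) = 73629072 + 73629072 − 38320568 = 108937576.
So draws with at least one of each: 133784560 − 108937576 = 24846984, probability 24846984/133784560 = 3105873/16723070.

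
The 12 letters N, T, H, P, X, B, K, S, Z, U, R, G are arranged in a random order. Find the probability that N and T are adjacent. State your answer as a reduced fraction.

There are 12! = 479001600 arrangements.
Treat N and T as a block: 11! arrangements of the blocks × 2 orders within the block = 2·39916800 = 79833600.
Probability = 79833600/479001600 = 1/6.

1/6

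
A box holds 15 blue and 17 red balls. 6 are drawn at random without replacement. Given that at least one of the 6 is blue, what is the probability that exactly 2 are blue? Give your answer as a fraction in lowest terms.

8925/31922

Work in counts. Selections with at least one blue: C(32,6) − C(17,6) = 906192 − 12376 = 893816.
Of those, selections where exactly 2 are blue: C(15,2)·C(17,4) = 105·2380 = 249900.
Conditional probability = 249900/893816 = 8925/31922.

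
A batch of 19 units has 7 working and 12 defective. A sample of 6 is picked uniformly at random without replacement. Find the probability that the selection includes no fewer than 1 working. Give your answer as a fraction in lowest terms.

Total selections: C(19,6) = 27132.
The complement is all 6 are defective: C(12,6) = 924.
Probability = 1 − 924/27132 = 26208/27132 = 312/323.

312/323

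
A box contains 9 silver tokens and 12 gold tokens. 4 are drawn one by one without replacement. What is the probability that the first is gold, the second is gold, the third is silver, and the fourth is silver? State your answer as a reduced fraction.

Multiply the conditional probabilities at each draw: 12/21 · 11/20 · 9/19 · 8/18 = 9504/143640 = 44/665.

44/665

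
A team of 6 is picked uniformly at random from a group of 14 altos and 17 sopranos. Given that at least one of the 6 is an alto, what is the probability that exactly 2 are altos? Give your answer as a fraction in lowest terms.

Work in counts. Selections with at least one alto: C(31,6) − C(17,6) = 736281 − 12376 = 723905.
Of those, selections where exactly 2 are altos: C(14,2)·C(17,4) = 91·2380 = 216580.
Conditional probability = 216580/723905 = 476/1591.

476/1591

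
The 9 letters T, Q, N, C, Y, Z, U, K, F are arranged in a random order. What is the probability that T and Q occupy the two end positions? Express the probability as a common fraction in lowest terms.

There are 9! = 362880 arrangements.
Place T and Q at the ends in 2 ways, arrange the remaining 7 in 7! = 5040 ways: 2·5040 = 10080.
Probability = 10080/362880 = 1/36.

1/36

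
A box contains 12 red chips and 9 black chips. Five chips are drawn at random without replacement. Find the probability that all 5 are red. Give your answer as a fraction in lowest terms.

There are C(21,5) = 20349 possible selections.
Selections with all red: C(12,5) = 792.
Probability = 792/20349 = 88/2261.

88/2261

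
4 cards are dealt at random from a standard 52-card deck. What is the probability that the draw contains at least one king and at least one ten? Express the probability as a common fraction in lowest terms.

1332/20825

There are C(52,4) = 270725 possible draws.
By inclusion-exclusion on the complements, draws missing all kings or all tens: C(48,4) + C(48,4) − C(44,4) = 194580 + 194580 − 135751 = 253409.
So draws with at least one of each: 270725 − 253409 = 17316, probability 17316/270725 = 1332/20825.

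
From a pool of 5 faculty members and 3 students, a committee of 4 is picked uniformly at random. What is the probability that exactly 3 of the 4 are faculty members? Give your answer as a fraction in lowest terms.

There are C(8,4) = 70 ways to choose 4 from 8.
Selections with exactly 3 faculty members: choose 3 of the 5 faculty members and 1 of the 3 students, C(5,3)·C(3,1) = 10·3 = 30.
Probability = 30/70 = 3/7.

3/7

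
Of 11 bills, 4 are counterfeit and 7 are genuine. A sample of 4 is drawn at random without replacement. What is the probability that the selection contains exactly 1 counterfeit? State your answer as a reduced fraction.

14/33

The sample space is all 4-subsets of the 11: C(11,4) = 330.
Selections with exactly 1 counterfeit: choose 1 of the 4 counterfeit and 3 of the 7 genuine, C(4,1)·C(7,3) = 4·35 = 140.
Probability = 140/330 = 14/33.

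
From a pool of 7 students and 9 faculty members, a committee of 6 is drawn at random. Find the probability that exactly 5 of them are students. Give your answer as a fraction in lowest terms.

27/1144

Total number of selections: C(16,6) = 8008.
Selections with exactly 5 students: choose 5 of the 7 students and 1 of the 9 faculty members, C(7,5)·C(9,1) = 21·9 = 189.
Probability = 189/8008 = 27/1144.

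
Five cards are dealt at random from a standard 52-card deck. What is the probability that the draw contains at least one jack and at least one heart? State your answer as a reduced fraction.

There are C(52,5) = 2598960 possible draws.
By inclusion-exclusion on the complements, draws missing all jacks or all hearts: C(48,5) + C(39,5) − C(36,5) = 1712304 + 575757 − 376992 = 1911069.
So draws with at least one of each: 2598960 − 1911069 = 687891, probability 687891/2598960 = 229297/866320.

229297/866320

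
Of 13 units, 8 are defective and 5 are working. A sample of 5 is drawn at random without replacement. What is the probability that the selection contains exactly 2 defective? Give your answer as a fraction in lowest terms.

Total number of selections: C(13,5) = 1287.
Selections with exactly 2 defective: choose 2 of the 8 defective and 3 of the 5 working, C(8,2)·C(5,3) = 28·10 = 280.
Probability = 280/1287.

280/1287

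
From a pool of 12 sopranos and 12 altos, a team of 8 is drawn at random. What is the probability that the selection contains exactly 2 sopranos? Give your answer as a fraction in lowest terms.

616/7429

The sample space is all 8-subsets of the 24: C(24,8) = 735471.
Selections with exactly 2 sopranos: choose 2 of the 12 sopranos and 6 of the 12 altos, C(12,2)·C(12,6) = 66·924 = 60984.
Probability = 60984/735471 = 616/7429.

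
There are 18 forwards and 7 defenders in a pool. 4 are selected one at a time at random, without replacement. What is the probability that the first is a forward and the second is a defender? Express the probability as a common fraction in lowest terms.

Multiply the conditional probabilities at each draw: 18/25 · 7/24 = 126/600 = 21/100.

21/100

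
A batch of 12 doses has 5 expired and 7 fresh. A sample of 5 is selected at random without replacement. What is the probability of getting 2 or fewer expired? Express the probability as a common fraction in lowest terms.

Total selections: C(12,5) = 792.
Favorable selections (2 or fewer expired): C(5,0)·C(7,5) + C(5,1)·C(7,4) + C(5,2)·C(7,3) = 21 + 175 + 350 = 546.
Probability = 546/792 = 91/132.

91/132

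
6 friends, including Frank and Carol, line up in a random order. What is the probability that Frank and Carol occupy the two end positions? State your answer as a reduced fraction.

1/15

There are 6! = 720 arrangements.
Place Frank and Carol at the ends in 2 ways, arrange the remaining 4 in 4! = 24 ways: 2·24 = 48.
Probability = 48/720 = 1/15.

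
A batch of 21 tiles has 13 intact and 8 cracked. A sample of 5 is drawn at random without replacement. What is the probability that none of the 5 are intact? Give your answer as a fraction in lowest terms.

There are C(21,5) = 20349 possible selections.
Selections with no intact (all cracked): C(8,5) = 56.
Probability = 56/20349 = 8/2907.

8/2907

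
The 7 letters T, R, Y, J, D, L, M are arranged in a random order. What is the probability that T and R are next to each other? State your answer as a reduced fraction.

2/7

There are 7! = 5040 arrangements.
Treat T and R as a block: 6! arrangements of the blocks × 2 orders within the block = 2·720 = 1440.
Probability = 1440/5040 = 2/7.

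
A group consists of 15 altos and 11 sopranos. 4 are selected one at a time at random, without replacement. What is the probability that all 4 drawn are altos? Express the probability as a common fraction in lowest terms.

Multiply the conditional probabilities at each draw: 15/26 · 14/25 · 13/24 · 12/23 = 32760/358800 = 21/230.

21/230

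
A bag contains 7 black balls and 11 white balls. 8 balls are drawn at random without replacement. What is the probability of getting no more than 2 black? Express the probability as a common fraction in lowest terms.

There are C(18,8) = 43758 ways to choose the 8.
Favorable selections (no more than 2 black): C(7,0)·C(11,8) + C(7,1)·C(11,7) + C(7,2)·C(11,6) = 165 + 2310 + 9702 = 12177.
Probability = 12177/43758 = 123/442.

123/442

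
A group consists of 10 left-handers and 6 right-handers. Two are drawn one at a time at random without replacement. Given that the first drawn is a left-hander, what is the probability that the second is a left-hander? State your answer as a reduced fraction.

3/5

After removing one left-hander, 15 remain: 9 left-handers and 6 right-handers.
So the probability the next is a left-hander is 9/15 = 3/5.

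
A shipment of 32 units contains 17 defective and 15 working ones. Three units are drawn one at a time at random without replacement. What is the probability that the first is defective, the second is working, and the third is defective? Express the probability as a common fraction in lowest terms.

17/124

Multiply the conditional probabilities at each draw: 17/32 · 15/31 · 16/30 = 4080/29760 = 17/124.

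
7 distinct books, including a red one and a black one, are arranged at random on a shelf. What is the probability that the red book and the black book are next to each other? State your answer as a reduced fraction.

2/7

There are 7! = 5040 arrangements.
Treat the red book and the black book as a block: 6! arrangements of the blocks × 2 orders within the block = 2·720 = 1440.
Probability = 1440/5040 = 2/7.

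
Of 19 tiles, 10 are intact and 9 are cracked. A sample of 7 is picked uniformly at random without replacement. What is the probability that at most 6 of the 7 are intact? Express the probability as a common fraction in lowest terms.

Total selections: C(19,7) = 50388.
The complement is exactly 7 intact: C(10,7)·C(9,0) = 120.
Probability = 1 − 120/50388 = 50268/50388 = 4189/4199.

4189/4199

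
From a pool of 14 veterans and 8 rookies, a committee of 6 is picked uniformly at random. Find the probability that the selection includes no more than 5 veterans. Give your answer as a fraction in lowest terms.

310/323

Total selections: C(22,6) = 74613.
The complement is exactly 6 veterans: C(14,6)·C(8,0) = 3003.
Probability = 1 − 3003/74613 = 71610/74613 = 310/323.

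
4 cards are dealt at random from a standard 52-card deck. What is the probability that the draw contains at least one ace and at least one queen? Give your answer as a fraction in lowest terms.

There are C(52,4) = 270725 possible draws.
By inclusion-exclusion on the complements, draws missing all aces or all queens: C(48,4) + C(48,4) − C(44,4) = 194580 + 194580 − 135751 = 253409.
So draws with at least one of each: 270725 − 253409 = 17316, probability 17316/270725 = 1332/20825.

1332/20825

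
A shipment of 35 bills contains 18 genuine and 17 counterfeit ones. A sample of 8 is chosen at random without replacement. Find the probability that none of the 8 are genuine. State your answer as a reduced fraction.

13/12586

There are C(35,8) = 23535820 possible selections.
Selections with no genuine (all counterfeit): C(17,8) = 24310.
Probability = 24310/23535820 = 13/12586.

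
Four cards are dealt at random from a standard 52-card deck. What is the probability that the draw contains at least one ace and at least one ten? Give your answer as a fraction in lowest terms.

1332/20825

There are C(52,4) = 270725 possible draws.
By inclusion-exclusion on the complements, draws missing all aces or all tens: C(48,4) + C(48,4) − C(44,4) = 194580 + 194580 − 135751 = 253409.
So draws with at least one of each: 270725 − 253409 = 17316, probability 17316/270725 = 1332/20825.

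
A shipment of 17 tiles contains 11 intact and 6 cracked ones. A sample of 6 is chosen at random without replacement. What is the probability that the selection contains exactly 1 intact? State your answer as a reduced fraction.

33/6188

There are C(17,6) = 12376 ways to choose 6 from 17.
Selections with exactly 1 intact: choose 1 of the 11 intact and 5 of the 6 cracked, C(11,1)·C(6,5) = 11·6 = 66.
Probability = 66/12376 = 33/6188.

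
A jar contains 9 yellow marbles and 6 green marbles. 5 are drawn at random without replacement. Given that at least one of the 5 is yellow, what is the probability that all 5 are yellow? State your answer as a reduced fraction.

14/333

Work in counts. Selections with at least one yellow: C(15,5) − C(6,5) = 3003 − 6 = 2997.
Of those, selections where all 5 are yellow: C(9,5) = 126.
Conditional probability = 126/2997 = 14/333.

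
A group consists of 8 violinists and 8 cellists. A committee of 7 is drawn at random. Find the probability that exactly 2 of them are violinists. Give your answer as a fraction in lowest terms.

The sample space is all 7-subsets of the 16: C(16,7) = 11440.
Selections with exactly 2 violinists: choose 2 of the 8 violinists and 5 of the 8 cellists, C(8,2)·C(8,5) = 28·56 = 1568.
Probability = 1568/11440 = 98/715.

98/715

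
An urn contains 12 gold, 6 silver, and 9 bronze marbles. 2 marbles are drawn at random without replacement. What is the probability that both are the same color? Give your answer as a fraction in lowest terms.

There are C(27,2) = 351 ways to draw 2 marbles.
All same color: C(12,2) + C(6,2) + C(9,2) = 66 + 15 + 36 = 117.
Probability = 117/351 = 1/3.

1/3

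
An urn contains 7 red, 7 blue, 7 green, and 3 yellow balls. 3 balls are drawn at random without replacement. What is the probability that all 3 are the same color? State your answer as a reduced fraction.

53/1012

There are C(24,3) = 2024 ways to draw 3 balls.
All same color: C(7,3) + C(7,3) + C(7,3) + C(3,3) = 35 + 35 + 35 + 1 = 106.
Probability = 106/2024 = 53/1012.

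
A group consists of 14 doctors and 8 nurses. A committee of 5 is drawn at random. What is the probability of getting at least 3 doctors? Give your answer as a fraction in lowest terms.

There are C(22,5) = 26334 ways to choose the 5.
Favorable selections (at least 3 doctors): C(14,3)·C(8,2) + C(14,4)·C(8,1) + C(14,5)·C(8,0) = 10192 + 8008 + 2002 = 20202.
Probability = 20202/26334 = 481/627.

481/627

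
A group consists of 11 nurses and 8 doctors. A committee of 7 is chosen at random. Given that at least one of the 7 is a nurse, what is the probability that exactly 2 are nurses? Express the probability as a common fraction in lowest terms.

14/229

Work in counts. Selections with at least one nurse: C(19,7) − C(8,7) = 50388 − 8 = 50380.
Of those, selections where exactly 2 are nurses: C(11,2)·C(8,5) = 55·56 = 3080.
Conditional probability = 3080/50380 = 14/229.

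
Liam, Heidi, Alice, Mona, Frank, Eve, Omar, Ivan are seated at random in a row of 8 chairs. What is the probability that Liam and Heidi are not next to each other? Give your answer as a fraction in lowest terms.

There are 8! = 40320 arrangements.
Arrangements with Liam and Heidi adjacent: 2·7! = 10080.
So not adjacent: 40320 − 10080 = 30240, probability 30240/40320 = 3/4.

3/4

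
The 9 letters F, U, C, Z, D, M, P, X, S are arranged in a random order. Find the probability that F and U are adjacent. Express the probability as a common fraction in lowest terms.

There are 9! = 362880 arrangements.
Treat F and U as a block: 8! arrangements of the blocks × 2 orders within the block = 2·40320 = 80640.
Probability = 80640/362880 = 2/9.

2/9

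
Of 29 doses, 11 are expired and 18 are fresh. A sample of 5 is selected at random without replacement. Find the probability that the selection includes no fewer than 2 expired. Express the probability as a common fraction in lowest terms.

There are C(29,5) = 118755 ways to choose the 5.
Count the complement (fewer than 2 expired): C(11,0)·C(18,5) + C(11,1)·C(18,4) = 8568 + 33660 = 42228.
Probability = 1 − 42228/118755 = 76527/118755 = 8503/13195.

8503/13195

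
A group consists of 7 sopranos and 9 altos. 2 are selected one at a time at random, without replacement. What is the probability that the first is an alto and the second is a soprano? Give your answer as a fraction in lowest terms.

Multiply the conditional probabilities at each draw: 9/16 · 7/15 = 63/240 = 21/80.

21/80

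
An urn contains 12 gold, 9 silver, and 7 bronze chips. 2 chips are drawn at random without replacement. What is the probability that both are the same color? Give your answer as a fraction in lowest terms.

41/126

There are C(28,2) = 378 ways to draw 2 chips.
All same color: C(12,2) + C(9,2) + C(7,2) = 66 + 36 + 21 = 123.
Probability = 123/378 = 41/126.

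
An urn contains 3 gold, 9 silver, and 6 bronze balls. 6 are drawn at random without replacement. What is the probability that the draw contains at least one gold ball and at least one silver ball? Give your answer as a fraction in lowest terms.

1123/1547

There are C(18,6) = 18564 possible draws.
By inclusion-exclusion on the complements, draws missing all gold or all silver: C(15,6) + C(9,6) − C(6,6) = 5005 + 84 − 1 = 5088.
So draws with at least one of each: 18564 − 5088 = 13476, probability 13476/18564 = 1123/1547.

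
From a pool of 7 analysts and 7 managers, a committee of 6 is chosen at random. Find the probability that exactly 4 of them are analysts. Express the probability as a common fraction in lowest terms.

Total number of selections: C(14,6) = 3003.
Selections with exactly 4 analysts: choose 4 of the 7 analysts and 2 of the 7 managers, C(7,4)·C(7,2) = 35·21 = 735.
Probability = 735/3003 = 35/143.

35/143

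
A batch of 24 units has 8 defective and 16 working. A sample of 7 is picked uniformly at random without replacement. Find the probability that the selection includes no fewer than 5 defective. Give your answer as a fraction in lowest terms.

Total selections: C(24,7) = 346104.
Favorable selections (no fewer than 5 defective): C(8,5)·C(16,2) + C(8,6)·C(16,1) + C(8,7)·C(16,0) = 6720 + 448 + 8 = 7176.
Probability = 7176/346104 = 13/627.

13/627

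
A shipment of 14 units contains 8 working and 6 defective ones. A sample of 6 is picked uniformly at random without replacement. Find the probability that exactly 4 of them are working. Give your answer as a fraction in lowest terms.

There are C(14,6) = 3003 ways to choose 6 from 14.
Selections with exactly 4 working: choose 4 of the 8 working and 2 of the 6 defective, C(8,4)·C(6,2) = 70·15 = 1050.
Probability = 1050/3003 = 50/143.

50/143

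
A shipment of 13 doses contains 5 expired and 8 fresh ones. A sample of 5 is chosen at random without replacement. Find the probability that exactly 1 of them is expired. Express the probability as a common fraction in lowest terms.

Total number of selections: C(13,5) = 1287.
Selections with exactly 1 expired: choose 1 of the 5 expired and 4 of the 8 fresh, C(5,1)·C(8,4) = 5·70 = 350.
Probability = 350/1287.

350/1287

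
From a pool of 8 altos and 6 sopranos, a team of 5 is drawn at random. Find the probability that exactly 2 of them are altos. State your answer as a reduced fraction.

Total number of selections: C(14,5) = 2002.
Selections with exactly 2 altos: choose 2 of the 8 altos and 3 of the 6 sopranos, C(8,2)·C(6,3) = 28·20 = 560.
Probability = 560/2002 = 40/143.

40/143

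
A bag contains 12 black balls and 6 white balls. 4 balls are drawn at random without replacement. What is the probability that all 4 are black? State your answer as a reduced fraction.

There are C(18,4) = 3060 possible selections.
Selections with all black: C(12,4) = 495.
Probability = 495/3060 = 11/68.

11/68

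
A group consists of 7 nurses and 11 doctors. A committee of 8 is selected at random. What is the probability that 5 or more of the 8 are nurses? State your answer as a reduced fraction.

3/34

There are C(18,8) = 43758 ways to choose the 8.
Favorable selections (5 or more nurses): C(7,5)·C(11,3) + C(7,6)·C(11,2) + C(7,7)·C(11,1) = 3465 + 385 + 11 = 3861.
Probability = 3861/43758 = 3/34.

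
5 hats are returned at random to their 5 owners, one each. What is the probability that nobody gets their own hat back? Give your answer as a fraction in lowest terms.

11/30

There are 5! = 120 assignments.
By inclusion-exclusion, assignments with no fixed points: C(5,0)·5! − C(5,1)·4! + C(5,2)·3! − C(5,3)·2! + C(5,4)·1! − C(5,5)·0! = 44.
Probability = 44/120 = 11/30.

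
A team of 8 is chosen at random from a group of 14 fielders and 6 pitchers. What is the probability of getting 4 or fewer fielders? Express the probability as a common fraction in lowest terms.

7/51

Total selections: C(20,8) = 125970.
Favorable selections (4 or fewer fielders): C(14,2)·C(6,6) + C(14,3)·C(6,5) + C(14,4)·C(6,4) = 91 + 2184 + 15015 = 17290.
Probability = 17290/125970 = 7/51.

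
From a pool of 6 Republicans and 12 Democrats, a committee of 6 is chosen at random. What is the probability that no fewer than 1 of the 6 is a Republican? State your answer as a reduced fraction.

210/221

Total selections: C(18,6) = 18564.
The complement is all 6 are Democrats: C(12,6) = 924.
Probability = 1 − 924/18564 = 17640/18564 = 210/221.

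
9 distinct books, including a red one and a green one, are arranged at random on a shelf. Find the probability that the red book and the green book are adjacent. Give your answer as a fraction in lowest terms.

There are 9! = 362880 arrangements.
Treat the red book and the green book as a block: 8! arrangements of the blocks × 2 orders within the block = 2·40320 = 80640.
Probability = 80640/362880 = 2/9.

2/9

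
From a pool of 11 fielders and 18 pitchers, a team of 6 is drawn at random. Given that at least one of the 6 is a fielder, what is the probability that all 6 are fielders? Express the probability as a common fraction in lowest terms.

1/988

Work in counts. Selections with at least one fielder: C(29,6) − C(18,6) = 475020 − 18564 = 456456.
Of those, selections where all 6 are fielders: C(11,6) = 462.
Conditional probability = 462/456456 = 1/988.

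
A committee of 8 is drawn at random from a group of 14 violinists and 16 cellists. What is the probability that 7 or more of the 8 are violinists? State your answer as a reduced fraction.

33/3335

Total selections: C(30,8) = 5852925.
Favorable selections (7 or more violinists): C(14,7)·C(16,1) + C(14,8)·C(16,0) = 54912 + 3003 = 57915.
Probability = 57915/5852925 = 33/3335.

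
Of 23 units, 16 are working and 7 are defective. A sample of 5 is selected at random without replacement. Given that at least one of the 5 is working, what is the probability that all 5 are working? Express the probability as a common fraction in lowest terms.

156/1201

Work in counts. Selections with at least one working: C(23,5) − C(7,5) = 33649 − 21 = 33628.
Of those, selections where all 5 are working: C(16,5) = 4368.
Conditional probability = 4368/33628 = 156/1201.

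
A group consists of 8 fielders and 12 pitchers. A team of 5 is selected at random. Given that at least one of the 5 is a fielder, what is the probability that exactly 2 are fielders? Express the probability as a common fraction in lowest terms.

770/1839

Work in counts. Selections with at least one fielder: C(20,5) − C(12,5) = 15504 − 792 = 14712.
Of those, selections where exactly 2 are fielders: C(8,2)·C(12,3) = 28·220 = 6160.
Conditional probability = 6160/14712 = 770/1839.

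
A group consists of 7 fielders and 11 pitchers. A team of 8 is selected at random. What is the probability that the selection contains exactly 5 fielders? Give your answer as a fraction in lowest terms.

35/442

There are C(18,8) = 43758 ways to choose 8 from 18.
Selections with exactly 5 fielders: choose 5 of the 7 fielders and 3 of the 11 pitchers, C(7,5)·C(11,3) = 21·165 = 3465.
Probability = 3465/43758 = 35/442.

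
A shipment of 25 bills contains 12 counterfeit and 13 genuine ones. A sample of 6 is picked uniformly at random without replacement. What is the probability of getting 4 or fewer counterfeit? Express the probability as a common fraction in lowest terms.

There are C(25,6) = 177100 ways to choose the 6.
Favorable selections (4 or fewer counterfeit): C(12,0)·C(13,6) + C(12,1)·C(13,5) + C(12,2)·C(13,4) + C(12,3)·C(13,3) + C(12,4)·C(13,2) = 1716 + 15444 + 47190 + 62920 + 38610 = 165880.
Probability = 165880/177100 = 754/805.

754/805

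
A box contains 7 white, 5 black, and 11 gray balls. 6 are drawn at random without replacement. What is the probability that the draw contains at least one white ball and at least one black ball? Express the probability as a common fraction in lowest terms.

10691/14421

There are C(23,6) = 100947 possible draws.
By inclusion-exclusion on the complements, draws missing all white or all black: C(16,6) + C(18,6) − C(11,6) = 8008 + 18564 − 462 = 26110.
So draws with at least one of each: 100947 − 26110 = 74837, probability 74837/100947 = 10691/14421.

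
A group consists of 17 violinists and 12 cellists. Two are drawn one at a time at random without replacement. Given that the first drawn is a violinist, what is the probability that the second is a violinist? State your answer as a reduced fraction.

4/7

After removing one violinist, 28 remain: 16 violinists and 12 cellists.
So the probability the next is a violinist is 16/28 = 4/7.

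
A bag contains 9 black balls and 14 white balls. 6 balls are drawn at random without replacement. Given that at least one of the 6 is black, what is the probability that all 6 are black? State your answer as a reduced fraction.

Work in counts. Selections with at least one black: C(23,6) − C(14,6) = 100947 − 3003 = 97944.
Of those, selections where all 6 are black: C(9,6) = 84.
Conditional probability = 84/97944 = 1/1166.

1/1166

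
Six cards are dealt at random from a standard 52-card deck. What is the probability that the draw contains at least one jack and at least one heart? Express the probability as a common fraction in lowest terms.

6772177/20358520

There are C(52,6) = 20358520 possible draws.
By inclusion-exclusion on the complements, draws missing all jacks or all hearts: C(48,6) + C(39,6) − C(36,6) = 12271512 + 3262623 − 1947792 = 13586343.
So draws with at least one of each: 20358520 − 13586343 = 6772177, probability 6772177/20358520.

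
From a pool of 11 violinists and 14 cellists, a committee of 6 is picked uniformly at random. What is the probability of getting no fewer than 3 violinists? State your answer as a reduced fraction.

Total selections: C(25,6) = 177100.
Count the complement (fewer than 3 violinists): C(11,0)·C(14,6) + C(11,1)·C(14,5) + C(11,2)·C(14,4) = 3003 + 22022 + 55055 = 80080.
Probability = 1 − 80080/177100 = 97020/177100 = 63/115.

63/115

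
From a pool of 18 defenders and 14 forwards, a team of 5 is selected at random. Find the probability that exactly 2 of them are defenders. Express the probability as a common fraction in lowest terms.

The sample space is all 5-subsets of the 32: C(32,5) = 201376.
Selections with exactly 2 defenders: choose 2 of the 18 defenders and 3 of the 14 forwards, C(18,2)·C(14,3) = 153·364 = 55692.
Probability = 55692/201376 = 1989/7192.

1989/7192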